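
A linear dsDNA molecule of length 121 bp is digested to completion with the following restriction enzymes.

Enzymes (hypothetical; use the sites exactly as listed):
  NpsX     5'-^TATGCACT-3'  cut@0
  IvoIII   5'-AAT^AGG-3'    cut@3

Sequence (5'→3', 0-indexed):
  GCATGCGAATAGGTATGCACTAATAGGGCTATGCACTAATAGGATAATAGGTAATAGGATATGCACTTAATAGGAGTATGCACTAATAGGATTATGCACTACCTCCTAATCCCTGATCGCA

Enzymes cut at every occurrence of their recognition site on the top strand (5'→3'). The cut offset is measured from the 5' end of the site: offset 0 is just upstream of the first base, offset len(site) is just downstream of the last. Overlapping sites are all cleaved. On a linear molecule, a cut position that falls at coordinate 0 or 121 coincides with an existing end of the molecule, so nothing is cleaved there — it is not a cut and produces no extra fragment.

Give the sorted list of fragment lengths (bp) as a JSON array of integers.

Per-enzyme occurrences:
  NpsX TATGCACT/0: at [13, 29, 59, 76, 92] ⇒ [13, 29, 59, 76, 92]
  IvoIII AATAGG/3: at [7, 21, 37, 45, 52, 68, 84] ⇒ [10, 24, 40, 48, 55, 71, 87]

Pooled cuts: [10, 13, 24, 29, 40, 48, 55, 59, 71, 76, 87, 92]

Fragment lengths:
  [0,10): 10 bp
  [10,13): 3 bp
  [13,24): 11 bp
  [24,29): 5 bp
  [29,40): 11 bp
  [40,48): 8 bp
  [48,55): 7 bp
  [55,59): 4 bp
  [59,71): 12 bp
  [71,76): 5 bp
  [76,87): 11 bp
  [87,92): 5 bp
  [92,121): 29 bp

[3,4,5,5,5,7,8,10,11,11,11,12,29]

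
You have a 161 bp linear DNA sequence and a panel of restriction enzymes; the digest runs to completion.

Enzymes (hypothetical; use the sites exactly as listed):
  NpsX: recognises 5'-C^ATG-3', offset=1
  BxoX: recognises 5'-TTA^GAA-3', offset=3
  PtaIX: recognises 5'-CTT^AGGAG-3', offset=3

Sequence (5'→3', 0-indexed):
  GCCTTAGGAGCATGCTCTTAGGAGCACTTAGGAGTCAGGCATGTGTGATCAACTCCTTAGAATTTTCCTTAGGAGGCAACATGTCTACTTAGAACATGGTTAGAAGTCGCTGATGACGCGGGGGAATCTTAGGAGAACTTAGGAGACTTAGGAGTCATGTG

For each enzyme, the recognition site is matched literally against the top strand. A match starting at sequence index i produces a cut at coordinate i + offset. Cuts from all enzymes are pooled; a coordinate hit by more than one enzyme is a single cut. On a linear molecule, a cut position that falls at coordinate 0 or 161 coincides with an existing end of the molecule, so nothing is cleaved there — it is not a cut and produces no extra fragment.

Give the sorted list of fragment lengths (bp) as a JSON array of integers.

Per-enzyme occurrences:
  NpsX (CATG, off=1): starts [10, 39, 79, 94, 155] → cuts [11, 40, 80, 95, 156]
  BxoX (TTAGAA, off=3): starts [56, 88, 99] → cuts [59, 91, 102]
  PtaIX (CTTAGGAG, off=3): starts [2, 16, 26, 67, 127, 137, 146] → cuts [5, 19, 29, 70, 130, 140, 149]

All cut coordinates (distinct, sorted): [5, 11, 19, 29, 40, 59, 70, 80, 91, 95, 102, 130, 140, 149, 156]

Fragment lengths:
  [0,5): 5 bp
  [5,11): 6 bp
  [11,19): 8 bp
  [19,29): 10 bp
  [29,40): 11 bp
  [40,59): 19 bp
  [59,70): 11 bp
  [70,80): 10 bp
  [80,91): 11 bp
  [91,95): 4 bp
  [95,102): 7 bp
  [102,130): 28 bp
  [130,140): 10 bp
  [140,149): 9 bp
  [149,156): 7 bp
  [156,161): 5 bp

[4,5,5,6,7,7,8,9,10,10,10,11,11,11,19,28]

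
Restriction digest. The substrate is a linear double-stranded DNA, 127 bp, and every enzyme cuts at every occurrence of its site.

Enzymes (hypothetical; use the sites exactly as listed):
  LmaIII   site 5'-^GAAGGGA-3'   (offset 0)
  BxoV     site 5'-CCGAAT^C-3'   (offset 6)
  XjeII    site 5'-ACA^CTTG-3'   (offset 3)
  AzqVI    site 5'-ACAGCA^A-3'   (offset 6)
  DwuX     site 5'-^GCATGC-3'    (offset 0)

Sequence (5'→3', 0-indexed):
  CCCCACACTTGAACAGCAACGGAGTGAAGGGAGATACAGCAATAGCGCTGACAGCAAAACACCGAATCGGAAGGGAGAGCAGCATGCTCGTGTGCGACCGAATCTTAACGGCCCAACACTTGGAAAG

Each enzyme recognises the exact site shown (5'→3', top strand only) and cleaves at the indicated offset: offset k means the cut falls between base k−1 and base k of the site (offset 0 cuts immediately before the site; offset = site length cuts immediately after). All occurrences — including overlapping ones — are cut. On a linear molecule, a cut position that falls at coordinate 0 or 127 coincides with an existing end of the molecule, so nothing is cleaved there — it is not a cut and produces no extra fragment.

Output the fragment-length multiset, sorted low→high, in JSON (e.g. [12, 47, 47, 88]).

[2,7,7,9,11,11,12,15,15,16,22]

Per-enzyme occurrences:
  LmaIII GAAGGGA/0: at [25, 69] ⇒ [25, 69]
  BxoV CCGAATC/6: at [61, 97] ⇒ [67, 103]
  XjeII ACACTTG/3: at [4, 115] ⇒ [7, 118]
  AzqVI ACAGCAA/6: at [12, 35, 50] ⇒ [18, 41, 56]
  DwuX GCATGC/0: at [81] ⇒ [81]

Pooled cuts: [7, 18, 25, 41, 56, 67, 69, 81, 103, 118]

Fragments:
  [0,7): 7 bp
  [7,18): 11 bp
  [18,25): 7 bp
  [25,41): 16 bp
  [41,56): 15 bp
  [56,67): 11 bp
  [67,69): 2 bp
  [69,81): 12 bp
  [81,103): 22 bp
  [103,118): 15 bp
  [118,127): 9 bp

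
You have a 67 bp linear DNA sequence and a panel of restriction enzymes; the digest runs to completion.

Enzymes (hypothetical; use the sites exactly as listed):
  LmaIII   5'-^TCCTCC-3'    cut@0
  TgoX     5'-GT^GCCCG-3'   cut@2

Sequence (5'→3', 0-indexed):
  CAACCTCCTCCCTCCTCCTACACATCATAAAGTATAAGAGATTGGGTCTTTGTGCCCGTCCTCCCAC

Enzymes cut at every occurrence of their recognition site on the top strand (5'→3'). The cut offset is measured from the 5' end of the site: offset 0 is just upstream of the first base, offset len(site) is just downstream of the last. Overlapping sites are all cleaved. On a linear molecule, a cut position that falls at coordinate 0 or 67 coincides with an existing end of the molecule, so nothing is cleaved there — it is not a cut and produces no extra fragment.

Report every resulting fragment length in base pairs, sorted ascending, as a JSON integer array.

Site scan:
  LmaIII TCCTCC/0: at [5, 12, 58] ⇒ [5, 12, 58]
  TgoX GTGCCCG/2: at [51] ⇒ [53]

Pooled cuts: [5, 12, 53, 58]

Fragment lengths:
  [0,5): 5 bp
  [5,12): 7 bp
  [12,53): 41 bp
  [53,58): 5 bp
  [58,67): 9 bp

[5,5,7,9,41]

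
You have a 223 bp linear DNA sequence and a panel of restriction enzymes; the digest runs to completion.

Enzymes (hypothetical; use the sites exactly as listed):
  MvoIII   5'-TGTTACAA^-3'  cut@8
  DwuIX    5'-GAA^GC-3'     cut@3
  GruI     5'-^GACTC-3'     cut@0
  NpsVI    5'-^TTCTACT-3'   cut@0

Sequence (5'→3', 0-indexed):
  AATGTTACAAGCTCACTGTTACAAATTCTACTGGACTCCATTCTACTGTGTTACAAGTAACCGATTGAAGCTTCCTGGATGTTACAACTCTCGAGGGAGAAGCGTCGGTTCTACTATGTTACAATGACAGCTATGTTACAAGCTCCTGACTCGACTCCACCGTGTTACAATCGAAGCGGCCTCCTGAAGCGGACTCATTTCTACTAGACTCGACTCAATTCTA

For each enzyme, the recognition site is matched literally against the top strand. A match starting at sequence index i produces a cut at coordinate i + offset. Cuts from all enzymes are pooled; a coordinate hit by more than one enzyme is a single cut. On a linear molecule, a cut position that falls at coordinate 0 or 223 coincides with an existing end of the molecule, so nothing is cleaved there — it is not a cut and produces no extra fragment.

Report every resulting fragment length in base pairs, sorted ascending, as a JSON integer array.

[1,3,5,5,5,6,7,7,7,8,8,10,12,13,13,14,14,16,16,17,18,18]

Site scan:
  MvoIII TGTTACAA/8: at [2, 16, 48, 79, 116, 133, 162] ⇒ [10, 24, 56, 87, 124, 141, 170]
  DwuIX GAAGC/3: at [66, 98, 172, 185] ⇒ [69, 101, 175, 188]
  GruI GACTC/0: at [33, 147, 152, 191, 206, 211] ⇒ [33, 147, 152, 191, 206, 211]
  NpsVI TTCTACT/0: at [25, 40, 108, 198] ⇒ [25, 40, 108, 198]

Pooled cuts: [10, 24, 25, 33, 40, 56, 69, 87, 101, 108, 124, 141, 147, 152, 170, 175, 188, 191, 198, 206, 211]

Fragment lengths:
  [0,10): 10 bp
  [10,24): 14 bp
  [24,25): 1 bp
  [25,33): 8 bp
  [33,40): 7 bp
  [40,56): 16 bp
  [56,69): 13 bp
  [69,87): 18 bp
  [87,101): 14 bp
  [101,108): 7 bp
  [108,124): 16 bp
  [124,141): 17 bp
  [141,147): 6 bp
  [147,152): 5 bp
  [152,170): 18 bp
  [170,175): 5 bp
  [175,188): 13 bp
  [188,191): 3 bp
  [191,198): 7 bp
  [198,206): 8 bp
  [206,211): 5 bp
  [211,223): 12 bp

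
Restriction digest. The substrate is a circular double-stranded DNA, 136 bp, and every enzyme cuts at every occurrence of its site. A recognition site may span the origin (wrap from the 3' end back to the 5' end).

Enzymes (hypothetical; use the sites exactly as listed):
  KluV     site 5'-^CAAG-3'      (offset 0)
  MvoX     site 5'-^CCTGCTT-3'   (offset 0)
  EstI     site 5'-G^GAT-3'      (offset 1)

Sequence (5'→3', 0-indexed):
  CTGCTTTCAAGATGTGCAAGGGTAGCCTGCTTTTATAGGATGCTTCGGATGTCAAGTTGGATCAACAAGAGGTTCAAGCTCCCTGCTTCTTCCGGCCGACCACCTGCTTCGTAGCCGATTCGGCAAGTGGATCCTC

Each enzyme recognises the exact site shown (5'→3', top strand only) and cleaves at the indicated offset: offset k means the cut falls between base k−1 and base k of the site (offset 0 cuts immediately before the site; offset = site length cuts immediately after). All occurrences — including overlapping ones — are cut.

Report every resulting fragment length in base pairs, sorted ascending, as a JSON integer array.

Scan for sites:
  KluV (CAAG, off=0): starts [7, 16, 52, 65, 74, 123] → cuts [7, 16, 52, 65, 74, 123]
  MvoX (CCTGCTT, off=0): starts [25, 81, 102, 135] → cuts [25, 81, 102, 135]
  EstI (GGAT, off=1): starts [37, 46, 58, 128] → cuts [38, 47, 59, 129]

All cut coordinates (distinct, sorted): [7, 16, 25, 38, 47, 52, 59, 65, 74, 81, 102, 123, 129, 135]

Fragments:
  7→16: 9 bp
  16→25: 9 bp
  25→38: 13 bp
  38→47: 9 bp
  47→52: 5 bp
  52→59: 7 bp
  59→65: 6 bp
  65→74: 9 bp
  74→81: 7 bp
  81→102: 21 bp
  102→123: 21 bp
  123→129: 6 bp
  129→135: 6 bp
  135→7 (wrap): 136-135+7 = 8 bp

[5,6,6,6,7,7,8,9,9,9,9,13,21,21]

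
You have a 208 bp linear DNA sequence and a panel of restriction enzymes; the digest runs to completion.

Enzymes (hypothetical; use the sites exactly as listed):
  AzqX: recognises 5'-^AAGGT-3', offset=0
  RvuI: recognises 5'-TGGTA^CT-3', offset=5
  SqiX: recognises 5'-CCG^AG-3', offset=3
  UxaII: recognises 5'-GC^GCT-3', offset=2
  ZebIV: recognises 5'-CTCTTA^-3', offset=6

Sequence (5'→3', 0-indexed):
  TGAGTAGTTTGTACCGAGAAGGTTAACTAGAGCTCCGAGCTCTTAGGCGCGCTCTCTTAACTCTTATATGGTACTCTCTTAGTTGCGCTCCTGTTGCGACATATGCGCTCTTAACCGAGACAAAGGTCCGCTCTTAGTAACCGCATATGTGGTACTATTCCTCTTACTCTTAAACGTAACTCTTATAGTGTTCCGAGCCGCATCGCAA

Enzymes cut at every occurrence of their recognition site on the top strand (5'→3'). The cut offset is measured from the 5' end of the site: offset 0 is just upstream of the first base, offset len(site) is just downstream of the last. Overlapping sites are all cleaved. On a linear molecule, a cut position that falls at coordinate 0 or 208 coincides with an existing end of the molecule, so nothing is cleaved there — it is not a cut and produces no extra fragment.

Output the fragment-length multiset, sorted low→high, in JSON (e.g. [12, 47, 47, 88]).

[2,4,5,5,5,6,7,7,7,8,8,9,10,12,13,13,14,16,18,19,20]

Site scan:
  AzqX AAGGT/0: at [18, 122] ⇒ [18, 122]
  RvuI TGGTACT/5: at [68, 149] ⇒ [73, 154]
  SqiX CCGAG/3: at [13, 34, 114, 192] ⇒ [16, 37, 117, 195]
  UxaII GCGCT/2: at [48, 84, 104] ⇒ [50, 86, 106]
  ZebIV CTCTTA/6: at [39, 53, 60, 75, 107, 130, 160, 166, 179] ⇒ [45, 59, 66, 81, 113, 136, 166, 172, 185]

All cut coordinates (distinct, sorted): [16, 18, 37, 45, 50, 59, 66, 73, 81, 86, 106, 113, 117, 122, 136, 154, 166, 172, 185, 195]

Fragments:
  [0,16): 16 bp
  [16,18): 2 bp
  [18,37): 19 bp
  [37,45): 8 bp
  [45,50): 5 bp
  [50,59): 9 bp
  [59,66): 7 bp
  [66,73): 7 bp
  [73,81): 8 bp
  [81,86): 5 bp
  [86,106): 20 bp
  [106,113): 7 bp
  [113,117): 4 bp
  [117,122): 5 bp
  [122,136): 14 bp
  [136,154): 18 bp
  [154,166): 12 bp
  [166,172): 6 bp
  [172,185): 13 bp
  [185,195): 10 bp
  [195,208): 13 bp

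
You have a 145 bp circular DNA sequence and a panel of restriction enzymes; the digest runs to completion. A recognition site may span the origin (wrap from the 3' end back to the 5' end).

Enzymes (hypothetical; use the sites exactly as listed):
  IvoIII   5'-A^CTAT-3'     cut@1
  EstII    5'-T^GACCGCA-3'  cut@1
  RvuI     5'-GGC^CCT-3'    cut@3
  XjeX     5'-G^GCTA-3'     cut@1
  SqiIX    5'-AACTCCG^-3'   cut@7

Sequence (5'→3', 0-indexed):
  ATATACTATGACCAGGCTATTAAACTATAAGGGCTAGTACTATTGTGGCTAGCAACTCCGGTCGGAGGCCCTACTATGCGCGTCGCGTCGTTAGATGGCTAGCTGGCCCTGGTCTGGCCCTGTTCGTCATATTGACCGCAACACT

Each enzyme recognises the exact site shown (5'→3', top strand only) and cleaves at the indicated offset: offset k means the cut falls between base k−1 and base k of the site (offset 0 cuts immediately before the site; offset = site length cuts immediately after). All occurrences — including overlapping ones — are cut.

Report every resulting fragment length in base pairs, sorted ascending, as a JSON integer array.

[4,7,7,8,8,9,9,10,10,10,11,13,15,24]

Site scan:
  IvoIII ACTAT/1: at [4, 23, 38, 72, 142] ⇒ [5, 24, 39, 73, 143]
  EstII TGACCGCA/1: at [132] ⇒ [133]
  RvuI GGCCCT/3: at [66, 104, 115] ⇒ [69, 107, 118]
  XjeX GGCTA/1: at [14, 31, 46, 96] ⇒ [15, 32, 47, 97]
  SqiIX AACTCCG/7: at [53] ⇒ [60]

All cut coordinates (distinct, sorted): [5, 15, 24, 32, 39, 47, 60, 69, 73, 97, 107, 118, 133, 143]

Fragments:
  5→15: 10 bp
  15→24: 9 bp
  24→32: 8 bp
  32→39: 7 bp
  39→47: 8 bp
  47→60: 13 bp
  60→69: 9 bp
  69→73: 4 bp
  73→97: 24 bp
  97→107: 10 bp
  107→118: 11 bp
  118→133: 15 bp
  133→143: 10 bp
  143→5 (wrap): 145-143+5 = 7 bp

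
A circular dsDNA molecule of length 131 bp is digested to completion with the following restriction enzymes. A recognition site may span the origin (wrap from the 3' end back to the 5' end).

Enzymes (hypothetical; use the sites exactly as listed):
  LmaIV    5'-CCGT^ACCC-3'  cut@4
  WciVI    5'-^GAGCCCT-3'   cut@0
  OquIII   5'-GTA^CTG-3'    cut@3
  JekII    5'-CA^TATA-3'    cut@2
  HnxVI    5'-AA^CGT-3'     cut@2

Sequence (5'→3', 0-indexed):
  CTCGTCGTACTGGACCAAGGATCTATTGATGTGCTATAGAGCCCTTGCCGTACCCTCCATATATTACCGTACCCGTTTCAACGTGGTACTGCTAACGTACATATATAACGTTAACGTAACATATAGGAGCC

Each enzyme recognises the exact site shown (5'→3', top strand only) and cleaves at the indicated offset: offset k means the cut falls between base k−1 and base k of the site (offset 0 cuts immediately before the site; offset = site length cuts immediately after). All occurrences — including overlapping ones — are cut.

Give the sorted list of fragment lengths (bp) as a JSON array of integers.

[5,6,6,7,7,7,7,8,11,11,13,14,29]

Site scan:
  LmaIV CCGTACCC/4: at [47, 66] ⇒ [51, 70]
  WciVI GAGCCCT/0: at [38, 126] ⇒ [38, 126]
  OquIII GTACTG/3: at [6, 85] ⇒ [9, 88]
  JekII CATATA/2: at [57, 99, 119] ⇒ [59, 101, 121]
  HnxVI AACGT/2: at [79, 93, 106, 112] ⇒ [81, 95, 108, 114]

Pooled cuts: [9, 38, 51, 59, 70, 81, 88, 95, 101, 108, 114, 121, 126]

Fragment lengths:
  9→38: 29 bp
  38→51: 13 bp
  51→59: 8 bp
  59→70: 11 bp
  70→81: 11 bp
  81→88: 7 bp
  88→95: 7 bp
  95→101: 6 bp
  101→108: 7 bp
  108→114: 6 bp
  114→121: 7 bp
  121→126: 5 bp
  126→9 (wrap): 131-126+9 = 14 bp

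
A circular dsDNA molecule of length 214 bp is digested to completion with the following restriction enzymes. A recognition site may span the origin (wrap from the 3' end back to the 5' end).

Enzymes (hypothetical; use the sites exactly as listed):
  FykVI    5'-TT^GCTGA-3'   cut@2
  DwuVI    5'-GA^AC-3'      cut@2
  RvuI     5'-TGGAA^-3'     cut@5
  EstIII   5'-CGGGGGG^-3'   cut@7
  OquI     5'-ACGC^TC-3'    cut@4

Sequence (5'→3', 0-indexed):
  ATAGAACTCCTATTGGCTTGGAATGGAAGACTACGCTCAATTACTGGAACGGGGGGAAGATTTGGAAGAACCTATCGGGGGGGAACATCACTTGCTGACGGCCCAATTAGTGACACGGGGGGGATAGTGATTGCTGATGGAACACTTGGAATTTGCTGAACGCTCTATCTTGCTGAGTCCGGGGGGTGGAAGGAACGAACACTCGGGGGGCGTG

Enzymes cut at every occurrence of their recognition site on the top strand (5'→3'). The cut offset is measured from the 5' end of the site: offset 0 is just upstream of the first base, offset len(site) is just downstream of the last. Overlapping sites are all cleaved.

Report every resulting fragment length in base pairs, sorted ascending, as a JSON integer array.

Scan for sites:
  FykVI (TTGCTGA, off=2): starts [91, 130, 152, 169] → cuts [93, 132, 154, 171]
  DwuVI (GAAC, off=2): starts [3, 46, 67, 82, 139, 157, 192, 196] → cuts [5, 48, 69, 84, 141, 159, 194, 198]
  RvuI (TGGAA, off=5): starts [18, 23, 44, 62, 137, 146, 186] → cuts [23, 28, 49, 67, 142, 151, 191]
  EstIII (CGGGGGG, off=7): starts [49, 75, 115, 179, 203] → cuts [56, 82, 122, 186, 210]
  OquI (ACGCTC, off=4): starts [32, 159] → cuts [36, 163]

Pooled cuts: [5, 23, 28, 36, 48, 49, 56, 67, 69, 82, 84, 93, 122, 132, 141, 142, 151, 154, 159, 163, 171, 186, 191, 194, 198, 210]

Fragment lengths:
  5→23: 18 bp
  23→28: 5 bp
  28→36: 8 bp
  36→48: 12 bp
  48→49: 1 bp
  49→56: 7 bp
  56→67: 11 bp
  67→69: 2 bp
  69→82: 13 bp
  82→84: 2 bp
  84→93: 9 bp
  93→122: 29 bp
  122→132: 10 bp
  132→141: 9 bp
  141→142: 1 bp
  142→151: 9 bp
  151→154: 3 bp
  154→159: 5 bp
  159→163: 4 bp
  163→171: 8 bp
  171→186: 15 bp
  186→191: 5 bp
  191→194: 3 bp
  194→198: 4 bp
  198→210: 12 bp
  210→5 (wrap): 214-210+5 = 9 bp

[1,1,2,2,3,3,4,4,5,5,5,7,8,8,9,9,9,9,10,11,12,12,13,15,18,29]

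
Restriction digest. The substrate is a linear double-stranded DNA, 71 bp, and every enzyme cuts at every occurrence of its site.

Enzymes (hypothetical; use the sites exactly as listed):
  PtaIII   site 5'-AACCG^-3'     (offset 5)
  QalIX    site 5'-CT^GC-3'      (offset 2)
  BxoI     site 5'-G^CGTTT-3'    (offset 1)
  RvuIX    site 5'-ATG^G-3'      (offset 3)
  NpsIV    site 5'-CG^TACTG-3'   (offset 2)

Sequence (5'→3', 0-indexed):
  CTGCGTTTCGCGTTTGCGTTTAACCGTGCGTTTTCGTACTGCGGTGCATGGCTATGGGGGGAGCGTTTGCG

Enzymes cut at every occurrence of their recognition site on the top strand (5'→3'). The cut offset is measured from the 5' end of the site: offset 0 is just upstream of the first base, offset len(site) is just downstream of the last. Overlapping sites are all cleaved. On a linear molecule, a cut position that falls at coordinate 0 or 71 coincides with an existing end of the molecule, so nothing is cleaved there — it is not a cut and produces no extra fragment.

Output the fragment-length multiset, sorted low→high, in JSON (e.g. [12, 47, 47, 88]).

[1,2,2,4,6,6,7,7,8,8,10,10]

Per-enzyme occurrences:
  PtaIII AACCG/5: at [21] ⇒ [26]
  QalIX CTGC/2: at [0, 38] ⇒ [2, 40]
  BxoI GCGTTT/1: at [2, 9, 15, 27, 62] ⇒ [3, 10, 16, 28, 63]
  RvuIX ATGG/3: at [47, 53] ⇒ [50, 56]
  NpsIV CGTACTG/2: at [34] ⇒ [36]

Pooled cuts: [2, 3, 10, 16, 26, 28, 36, 40, 50, 56, 63]

Fragments:
  [0,2): 2 bp
  [2,3): 1 bp
  [3,10): 7 bp
  [10,16): 6 bp
  [16,26): 10 bp
  [26,28): 2 bp
  [28,36): 8 bp
  [36,40): 4 bp
  [40,50): 10 bp
  [50,56): 6 bp
  [56,63): 7 bp
  [63,71): 8 bp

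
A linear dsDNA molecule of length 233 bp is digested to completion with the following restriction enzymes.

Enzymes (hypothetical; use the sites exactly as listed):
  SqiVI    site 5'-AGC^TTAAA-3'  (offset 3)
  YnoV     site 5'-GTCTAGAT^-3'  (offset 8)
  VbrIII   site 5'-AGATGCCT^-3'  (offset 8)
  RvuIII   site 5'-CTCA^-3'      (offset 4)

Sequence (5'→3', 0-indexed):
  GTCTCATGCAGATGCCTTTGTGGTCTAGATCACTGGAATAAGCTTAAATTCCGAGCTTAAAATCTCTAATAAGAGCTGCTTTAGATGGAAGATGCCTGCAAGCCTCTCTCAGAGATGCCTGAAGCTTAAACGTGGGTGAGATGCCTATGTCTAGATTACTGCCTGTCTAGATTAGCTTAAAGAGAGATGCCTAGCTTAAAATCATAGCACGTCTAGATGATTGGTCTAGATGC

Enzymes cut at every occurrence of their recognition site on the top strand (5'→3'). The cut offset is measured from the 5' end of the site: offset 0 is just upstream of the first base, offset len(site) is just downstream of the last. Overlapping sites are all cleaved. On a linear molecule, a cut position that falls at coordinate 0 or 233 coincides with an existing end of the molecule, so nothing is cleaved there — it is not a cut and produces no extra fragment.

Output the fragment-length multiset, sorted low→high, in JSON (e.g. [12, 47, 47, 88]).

[2,3,4,5,6,9,10,11,13,13,13,13,14,16,16,21,23,41]

Site scan:
  SqiVI AGCTTAAA/3: at [40, 53, 122, 173, 192] ⇒ [43, 56, 125, 176, 195]
  YnoV GTCTAGAT/8: at [22, 148, 164, 210, 223] ⇒ [30, 156, 172, 218, 231]
  VbrIII AGATGCCT/8: at [9, 89, 112, 138, 184] ⇒ [17, 97, 120, 146, 192]
  RvuIII CTCA/4: at [2, 107] ⇒ [6, 111]

All cut coordinates (distinct, sorted): [6, 17, 30, 43, 56, 97, 111, 120, 125, 146, 156, 172, 176, 192, 195, 218, 231]

Fragments:
  [0,6): 6 bp
  [6,17): 11 bp
  [17,30): 13 bp
  [30,43): 13 bp
  [43,56): 13 bp
  [56,97): 41 bp
  [97,111): 14 bp
  [111,120): 9 bp
  [120,125): 5 bp
  [125,146): 21 bp
  [146,156): 10 bp
  [156,172): 16 bp
  [172,176): 4 bp
  [176,192): 16 bp
  [192,195): 3 bp
  [195,218): 23 bp
  [218,231): 13 bp
  [231,233): 2 bp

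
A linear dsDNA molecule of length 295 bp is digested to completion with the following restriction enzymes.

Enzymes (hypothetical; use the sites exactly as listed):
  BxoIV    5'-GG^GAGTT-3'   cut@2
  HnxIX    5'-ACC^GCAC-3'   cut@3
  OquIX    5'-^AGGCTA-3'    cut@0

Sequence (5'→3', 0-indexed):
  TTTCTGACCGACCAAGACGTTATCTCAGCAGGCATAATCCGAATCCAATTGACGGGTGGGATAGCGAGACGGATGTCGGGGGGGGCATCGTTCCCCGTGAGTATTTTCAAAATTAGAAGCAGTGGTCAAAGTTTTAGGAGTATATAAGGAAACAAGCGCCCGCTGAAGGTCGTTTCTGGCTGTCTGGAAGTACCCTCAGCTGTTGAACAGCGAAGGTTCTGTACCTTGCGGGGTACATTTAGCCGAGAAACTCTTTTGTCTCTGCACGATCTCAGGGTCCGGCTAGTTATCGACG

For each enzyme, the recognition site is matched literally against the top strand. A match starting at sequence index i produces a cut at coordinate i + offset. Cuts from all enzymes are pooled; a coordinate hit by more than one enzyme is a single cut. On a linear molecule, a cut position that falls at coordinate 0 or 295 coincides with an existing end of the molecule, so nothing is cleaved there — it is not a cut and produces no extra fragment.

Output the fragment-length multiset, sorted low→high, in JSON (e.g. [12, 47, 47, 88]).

[295]

Site scan:
  BxoIV (GGGAGTT, off=2): no sites
  HnxIX (ACCGCAC, off=3): no sites
  OquIX (AGGCTA, off=0): no sites

Pooled cuts: ∅

Fragments:
  no cuts → one linear fragment of 295 bp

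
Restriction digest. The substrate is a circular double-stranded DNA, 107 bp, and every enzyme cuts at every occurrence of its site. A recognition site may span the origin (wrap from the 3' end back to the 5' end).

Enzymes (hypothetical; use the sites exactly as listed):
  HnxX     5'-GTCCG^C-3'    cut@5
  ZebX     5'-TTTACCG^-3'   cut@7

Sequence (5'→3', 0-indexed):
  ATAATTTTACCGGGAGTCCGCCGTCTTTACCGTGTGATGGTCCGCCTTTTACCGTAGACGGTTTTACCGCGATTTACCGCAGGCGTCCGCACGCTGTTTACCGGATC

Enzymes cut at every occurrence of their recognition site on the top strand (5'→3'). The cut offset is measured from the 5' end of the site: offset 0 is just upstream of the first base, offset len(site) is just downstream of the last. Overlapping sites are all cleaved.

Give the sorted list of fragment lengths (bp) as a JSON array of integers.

[8,10,10,10,12,12,14,15,16]

Per-enzyme occurrences:
  HnxX GTCCGC/5: at [15, 39, 84] ⇒ [20, 44, 89]
  ZebX TTTACCG/7: at [5, 25, 47, 62, 72, 96] ⇒ [12, 32, 54, 69, 79, 103]

Pooled cuts: [12, 20, 32, 44, 54, 69, 79, 89, 103]

Fragment lengths:
  12→20: 8 bp
  20→32: 12 bp
  32→44: 12 bp
  44→54: 10 bp
  54→69: 15 bp
  69→79: 10 bp
  79→89: 10 bp
  89→103: 14 bp
  103→12 (wrap): 107-103+12 = 16 bp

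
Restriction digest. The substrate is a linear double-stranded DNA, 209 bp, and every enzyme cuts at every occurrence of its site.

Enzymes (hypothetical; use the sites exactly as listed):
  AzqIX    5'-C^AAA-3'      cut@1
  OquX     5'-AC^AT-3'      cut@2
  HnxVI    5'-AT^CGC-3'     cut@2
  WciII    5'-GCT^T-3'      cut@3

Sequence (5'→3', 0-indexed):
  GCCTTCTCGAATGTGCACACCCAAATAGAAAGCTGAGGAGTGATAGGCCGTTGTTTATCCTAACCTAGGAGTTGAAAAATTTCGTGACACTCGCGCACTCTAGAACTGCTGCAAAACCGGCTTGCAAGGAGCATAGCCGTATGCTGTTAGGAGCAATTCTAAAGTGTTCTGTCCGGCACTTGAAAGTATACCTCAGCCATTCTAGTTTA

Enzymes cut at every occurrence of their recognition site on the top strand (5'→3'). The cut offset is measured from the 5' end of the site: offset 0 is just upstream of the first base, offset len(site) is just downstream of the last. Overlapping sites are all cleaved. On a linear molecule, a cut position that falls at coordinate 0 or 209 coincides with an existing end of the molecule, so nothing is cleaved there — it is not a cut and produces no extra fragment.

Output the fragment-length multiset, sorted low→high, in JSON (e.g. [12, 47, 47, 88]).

[10,22,87,90]

Per-enzyme occurrences:
  AzqIX CAAA/1: at [21, 111] ⇒ [22, 112]
  OquX (ACAT, off=2): no sites
  HnxVI (ATCGC, off=2): no sites
  WciII GCTT/3: at [119] ⇒ [122]

All cut coordinates (distinct, sorted): [22, 112, 122]

Fragment lengths:
  [0,22): 22 bp
  [22,112): 90 bp
  [112,122): 10 bp
  [122,209): 87 bp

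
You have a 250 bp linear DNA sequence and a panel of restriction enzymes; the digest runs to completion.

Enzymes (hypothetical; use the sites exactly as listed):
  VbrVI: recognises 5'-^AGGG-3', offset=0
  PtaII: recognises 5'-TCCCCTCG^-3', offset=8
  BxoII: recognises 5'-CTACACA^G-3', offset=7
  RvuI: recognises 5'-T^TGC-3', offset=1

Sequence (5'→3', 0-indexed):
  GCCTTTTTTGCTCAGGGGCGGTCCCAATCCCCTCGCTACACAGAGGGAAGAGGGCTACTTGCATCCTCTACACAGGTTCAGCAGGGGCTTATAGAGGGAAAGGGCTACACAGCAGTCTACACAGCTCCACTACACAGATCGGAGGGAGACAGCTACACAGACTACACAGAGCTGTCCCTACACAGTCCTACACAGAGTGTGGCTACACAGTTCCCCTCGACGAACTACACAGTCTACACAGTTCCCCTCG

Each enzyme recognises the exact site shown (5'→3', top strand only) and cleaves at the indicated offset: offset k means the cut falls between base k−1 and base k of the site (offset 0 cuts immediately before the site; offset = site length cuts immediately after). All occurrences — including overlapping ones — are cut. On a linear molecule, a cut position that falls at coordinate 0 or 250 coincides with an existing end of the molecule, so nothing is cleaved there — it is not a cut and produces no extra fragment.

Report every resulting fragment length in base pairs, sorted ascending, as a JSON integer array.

Scan for sites:
  VbrVI (AGGG, off=0): starts [13, 43, 50, 82, 94, 100, 142] → cuts [13, 43, 50, 82, 94, 100, 142]
  PtaII (TCCCCTCG, off=8): starts [27, 211, 242] → cuts [35, 219] (position 250 is a terminus of the linear molecule — no cut)
  BxoII (CTACACAG, off=7): starts [35, 67, 104, 116, 129, 152, 161, 177, 187, 202, 224, 233] → cuts [42, 74, 111, 123, 136, 159, 168, 184, 194, 209, 231, 240]
  RvuI (TTGC, off=1): starts [7, 58] → cuts [8, 59]

Pooled cuts: [8, 13, 35, 42, 43, 50, 59, 74, 82, 94, 100, 111, 123, 136, 142, 159, 168, 184, 194, 209, 219, 231, 240]

Fragments:
  [0,8): 8 bp
  [8,13): 5 bp
  [13,35): 22 bp
  [35,42): 7 bp
  [42,43): 1 bp
  [43,50): 7 bp
  [50,59): 9 bp
  [59,74): 15 bp
  [74,82): 8 bp
  [82,94): 12 bp
  [94,100): 6 bp
  [100,111): 11 bp
  [111,123): 12 bp
  [123,136): 13 bp
  [136,142): 6 bp
  [142,159): 17 bp
  [159,168): 9 bp
  [168,184): 16 bp
  [184,194): 10 bp
  [194,209): 15 bp
  [209,219): 10 bp
  [219,231): 12 bp
  [231,240): 9 bp
  [240,250): 10 bp

[1,5,6,6,7,7,8,8,9,9,9,10,10,10,11,12,12,12,13,15,15,16,17,22]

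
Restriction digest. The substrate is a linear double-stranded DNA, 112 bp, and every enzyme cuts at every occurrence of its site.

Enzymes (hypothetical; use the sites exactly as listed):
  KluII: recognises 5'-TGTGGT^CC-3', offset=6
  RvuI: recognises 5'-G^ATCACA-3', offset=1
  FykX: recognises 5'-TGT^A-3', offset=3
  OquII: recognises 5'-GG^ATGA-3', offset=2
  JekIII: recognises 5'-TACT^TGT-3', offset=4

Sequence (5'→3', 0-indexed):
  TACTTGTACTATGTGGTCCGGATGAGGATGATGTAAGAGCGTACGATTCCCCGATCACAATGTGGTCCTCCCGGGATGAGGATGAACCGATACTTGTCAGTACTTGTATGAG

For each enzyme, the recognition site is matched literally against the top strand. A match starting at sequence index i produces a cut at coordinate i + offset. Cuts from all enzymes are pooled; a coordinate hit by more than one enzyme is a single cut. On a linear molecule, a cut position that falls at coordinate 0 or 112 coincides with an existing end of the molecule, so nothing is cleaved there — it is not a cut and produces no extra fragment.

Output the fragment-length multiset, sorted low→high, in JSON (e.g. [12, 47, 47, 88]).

Per-enzyme occurrences:
  KluII TGTGGTCC/6: at [11, 60] ⇒ [17, 66]
  RvuI GATCACA/1: at [52] ⇒ [53]
  FykX TGTA/3: at [4, 31, 104] ⇒ [7, 34, 107]
  OquII GGATGA/2: at [19, 25, 73, 79] ⇒ [21, 27, 75, 81]
  JekIII TACTTGT/4: at [0, 90, 100] ⇒ [4, 94, 104]

All cut coordinates (distinct, sorted): [4, 7, 17, 21, 27, 34, 53, 66, 75, 81, 94, 104, 107]

Fragment lengths:
  [0,4): 4 bp
  [4,7): 3 bp
  [7,17): 10 bp
  [17,21): 4 bp
  [21,27): 6 bp
  [27,34): 7 bp
  [34,53): 19 bp
  [53,66): 13 bp
  [66,75): 9 bp
  [75,81): 6 bp
  [81,94): 13 bp
  [94,104): 10 bp
  [104,107): 3 bp
  [107,112): 5 bp

[3,3,4,4,5,6,6,7,9,10,10,13,13,19]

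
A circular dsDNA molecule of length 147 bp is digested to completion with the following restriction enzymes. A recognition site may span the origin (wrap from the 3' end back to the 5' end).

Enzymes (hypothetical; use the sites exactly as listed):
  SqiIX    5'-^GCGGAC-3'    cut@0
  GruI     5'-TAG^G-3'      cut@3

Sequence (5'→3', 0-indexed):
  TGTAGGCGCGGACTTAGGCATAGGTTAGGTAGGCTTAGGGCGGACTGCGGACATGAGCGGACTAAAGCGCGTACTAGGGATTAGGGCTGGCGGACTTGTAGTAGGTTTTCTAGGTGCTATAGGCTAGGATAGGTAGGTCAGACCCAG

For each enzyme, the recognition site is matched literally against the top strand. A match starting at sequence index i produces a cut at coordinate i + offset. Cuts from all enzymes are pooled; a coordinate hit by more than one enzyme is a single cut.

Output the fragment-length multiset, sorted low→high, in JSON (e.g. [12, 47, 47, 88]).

Per-enzyme occurrences:
  SqiIX (GCGGAC, off=0): starts [7, 39, 46, 56, 89] → cuts [7, 39, 46, 56, 89]
  GruI (TAGG, off=3): starts [2, 14, 20, 25, 29, 35, 74, 81, 101, 110, 119, 124, 129, 133] → cuts [5, 17, 23, 28, 32, 38, 77, 84, 104, 113, 122, 127, 132, 136]

Pooled cuts: [5, 7, 17, 23, 28, 32, 38, 39, 46, 56, 77, 84, 89, 104, 113, 122, 127, 132, 136]

Fragments:
  5→7: 2 bp
  7→17: 10 bp
  17→23: 6 bp
  23→28: 5 bp
  28→32: 4 bp
  32→38: 6 bp
  38→39: 1 bp
  39→46: 7 bp
  46→56: 10 bp
  56→77: 21 bp
  77→84: 7 bp
  84→89: 5 bp
  89→104: 15 bp
  104→113: 9 bp
  113→122: 9 bp
  122→127: 5 bp
  127→132: 5 bp
  132→136: 4 bp
  136→5 (wrap): 147-136+5 = 16 bp

[1,2,4,4,5,5,5,5,6,6,7,7,9,9,10,10,15,16,21]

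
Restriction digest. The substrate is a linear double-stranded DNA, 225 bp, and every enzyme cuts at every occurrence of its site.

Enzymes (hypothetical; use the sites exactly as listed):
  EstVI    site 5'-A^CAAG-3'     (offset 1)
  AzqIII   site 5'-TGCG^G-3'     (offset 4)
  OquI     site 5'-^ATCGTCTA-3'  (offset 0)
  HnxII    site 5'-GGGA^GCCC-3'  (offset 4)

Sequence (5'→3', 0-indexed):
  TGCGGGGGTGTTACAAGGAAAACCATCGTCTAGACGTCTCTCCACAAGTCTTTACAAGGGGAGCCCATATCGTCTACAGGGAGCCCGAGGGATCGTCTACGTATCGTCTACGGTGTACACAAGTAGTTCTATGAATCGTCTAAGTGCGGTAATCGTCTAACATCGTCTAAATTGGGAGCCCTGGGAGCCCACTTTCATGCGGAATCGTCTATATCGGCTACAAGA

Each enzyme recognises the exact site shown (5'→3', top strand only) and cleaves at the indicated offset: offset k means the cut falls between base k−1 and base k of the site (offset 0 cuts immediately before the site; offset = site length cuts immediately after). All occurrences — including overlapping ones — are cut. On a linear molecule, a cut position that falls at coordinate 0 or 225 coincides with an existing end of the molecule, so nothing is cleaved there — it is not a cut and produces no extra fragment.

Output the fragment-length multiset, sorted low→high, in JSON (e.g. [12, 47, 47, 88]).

Per-enzyme occurrences:
  EstVI (ACAAG, off=1): starts [12, 43, 53, 118, 219] → cuts [13, 44, 54, 119, 220]
  AzqIII (TGCGG, off=4): starts [0, 144, 197] → cuts [4, 148, 201]
  OquI (ATCGTCTA, off=0): starts [24, 68, 91, 102, 134, 151, 161, 203] → cuts [24, 68, 91, 102, 134, 151, 161, 203]
  HnxII (GGGAGCCC, off=4): starts [58, 78, 173, 182] → cuts [62, 82, 177, 186]

All cut coordinates (distinct, sorted): [4, 13, 24, 44, 54, 62, 68, 82, 91, 102, 119, 134, 148, 151, 161, 177, 186, 201, 203, 220]

Fragments:
  [0,4): 4 bp
  [4,13): 9 bp
  [13,24): 11 bp
  [24,44): 20 bp
  [44,54): 10 bp
  [54,62): 8 bp
  [62,68): 6 bp
  [68,82): 14 bp
  [82,91): 9 bp
  [91,102): 11 bp
  [102,119): 17 bp
  [119,134): 15 bp
  [134,148): 14 bp
  [148,151): 3 bp
  [151,161): 10 bp
  [161,177): 16 bp
  [177,186): 9 bp
  [186,201): 15 bp
  [201,203): 2 bp
  [203,220): 17 bp
  [220,225): 5 bp

[2,3,4,5,6,8,9,9,9,10,10,11,11,14,14,15,15,16,17,17,20]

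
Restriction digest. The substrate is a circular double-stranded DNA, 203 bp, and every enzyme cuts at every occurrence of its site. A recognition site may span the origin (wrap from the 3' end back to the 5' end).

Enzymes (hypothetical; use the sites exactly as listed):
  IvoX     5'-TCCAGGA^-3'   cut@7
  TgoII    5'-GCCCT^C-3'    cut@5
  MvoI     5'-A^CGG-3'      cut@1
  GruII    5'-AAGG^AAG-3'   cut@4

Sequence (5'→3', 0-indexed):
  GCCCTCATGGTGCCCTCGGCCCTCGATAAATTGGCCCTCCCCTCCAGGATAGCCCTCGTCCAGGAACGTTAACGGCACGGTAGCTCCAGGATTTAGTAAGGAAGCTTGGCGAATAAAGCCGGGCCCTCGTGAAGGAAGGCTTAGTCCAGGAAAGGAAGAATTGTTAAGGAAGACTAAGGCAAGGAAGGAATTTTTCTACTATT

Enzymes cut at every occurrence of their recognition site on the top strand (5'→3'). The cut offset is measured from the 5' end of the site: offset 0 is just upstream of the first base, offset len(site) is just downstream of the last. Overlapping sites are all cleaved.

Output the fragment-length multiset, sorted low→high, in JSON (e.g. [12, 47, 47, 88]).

[4,5,7,7,7,8,9,10,11,11,14,14,15,15,16,24,26]

Per-enzyme occurrences:
  IvoX (TCCAGGA, off=7): starts [42, 58, 84, 144] → cuts [49, 65, 91, 151]
  TgoII (GCCCTC, off=5): starts [0, 11, 18, 33, 51, 122] → cuts [5, 16, 23, 38, 56, 127]
  MvoI (ACGG, off=1): starts [71, 76] → cuts [72, 77]
  GruII (AAGGAAG, off=4): starts [97, 131, 151, 165, 180] → cuts [101, 135, 155, 169, 184]

Pooled cuts: [5, 16, 23, 38, 49, 56, 65, 72, 77, 91, 101, 127, 135, 151, 155, 169, 184]

Fragments:
  5→16: 11 bp
  16→23: 7 bp
  23→38: 15 bp
  38→49: 11 bp
  49→56: 7 bp
  56→65: 9 bp
  65→72: 7 bp
  72→77: 5 bp
  77→91: 14 bp
  91→101: 10 bp
  101→127: 26 bp
  127→135: 8 bp
  135→151: 16 bp
  151→155: 4 bp
  155→169: 14 bp
  169→184: 15 bp
  184→5 (wrap): 203-184+5 = 24 bp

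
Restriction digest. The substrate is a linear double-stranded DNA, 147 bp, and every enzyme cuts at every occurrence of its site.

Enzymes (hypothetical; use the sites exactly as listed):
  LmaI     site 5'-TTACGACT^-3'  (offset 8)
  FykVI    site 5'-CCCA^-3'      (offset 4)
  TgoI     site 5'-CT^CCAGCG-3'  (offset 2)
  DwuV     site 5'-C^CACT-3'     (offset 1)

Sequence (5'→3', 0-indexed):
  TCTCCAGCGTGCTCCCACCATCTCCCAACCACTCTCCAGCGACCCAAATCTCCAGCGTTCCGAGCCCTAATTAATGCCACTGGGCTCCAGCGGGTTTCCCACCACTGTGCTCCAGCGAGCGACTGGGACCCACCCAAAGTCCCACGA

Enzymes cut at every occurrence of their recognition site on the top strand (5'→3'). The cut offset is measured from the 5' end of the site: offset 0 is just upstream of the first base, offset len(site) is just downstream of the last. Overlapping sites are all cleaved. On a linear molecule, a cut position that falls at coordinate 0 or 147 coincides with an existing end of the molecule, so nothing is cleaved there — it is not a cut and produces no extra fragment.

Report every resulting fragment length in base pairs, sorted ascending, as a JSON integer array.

Per-enzyme occurrences:
  LmaI (TTACGACT, off=8): no sites
  FykVI CCCA/4: at [13, 23, 42, 97, 128, 132, 140] ⇒ [17, 27, 46, 101, 132, 136, 144]
  TgoI CTCCAGCG/2: at [1, 33, 49, 84, 109] ⇒ [3, 35, 51, 86, 111]
  DwuV CCACT/1: at [28, 76, 101] ⇒ [29, 77, 102]

All cut coordinates (distinct, sorted): [3, 17, 27, 29, 35, 46, 51, 77, 86, 101, 102, 111, 132, 136, 144]

Fragments:
  [0,3): 3 bp
  [3,17): 14 bp
  [17,27): 10 bp
  [27,29): 2 bp
  [29,35): 6 bp
  [35,46): 11 bp
  [46,51): 5 bp
  [51,77): 26 bp
  [77,86): 9 bp
  [86,101): 15 bp
  [101,102): 1 bp
  [102,111): 9 bp
  [111,132): 21 bp
  [132,136): 4 bp
  [136,144): 8 bp
  [144,147): 3 bp

[1,2,3,3,4,5,6,8,9,9,10,11,14,15,21,26]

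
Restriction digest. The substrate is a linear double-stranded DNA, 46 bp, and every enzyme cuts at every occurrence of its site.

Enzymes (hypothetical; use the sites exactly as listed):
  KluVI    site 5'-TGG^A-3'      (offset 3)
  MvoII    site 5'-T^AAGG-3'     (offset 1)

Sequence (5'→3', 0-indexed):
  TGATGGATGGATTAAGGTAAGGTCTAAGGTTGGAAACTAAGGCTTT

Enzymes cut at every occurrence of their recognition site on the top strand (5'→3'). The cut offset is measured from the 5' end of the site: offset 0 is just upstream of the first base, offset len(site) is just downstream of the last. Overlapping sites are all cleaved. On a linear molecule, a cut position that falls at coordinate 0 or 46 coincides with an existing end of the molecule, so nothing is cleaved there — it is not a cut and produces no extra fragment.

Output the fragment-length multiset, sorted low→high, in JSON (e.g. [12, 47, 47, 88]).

[3,4,5,5,6,7,8,8]

Per-enzyme occurrences:
  KluVI TGGA/3: at [3, 7, 30] ⇒ [6, 10, 33]
  MvoII TAAGG/1: at [12, 17, 24, 37] ⇒ [13, 18, 25, 38]

Pooled cuts: [6, 10, 13, 18, 25, 33, 38]

Fragment lengths:
  [0,6): 6 bp
  [6,10): 4 bp
  [10,13): 3 bp
  [13,18): 5 bp
  [18,25): 7 bp
  [25,33): 8 bp
  [33,38): 5 bp
  [38,46): 8 bp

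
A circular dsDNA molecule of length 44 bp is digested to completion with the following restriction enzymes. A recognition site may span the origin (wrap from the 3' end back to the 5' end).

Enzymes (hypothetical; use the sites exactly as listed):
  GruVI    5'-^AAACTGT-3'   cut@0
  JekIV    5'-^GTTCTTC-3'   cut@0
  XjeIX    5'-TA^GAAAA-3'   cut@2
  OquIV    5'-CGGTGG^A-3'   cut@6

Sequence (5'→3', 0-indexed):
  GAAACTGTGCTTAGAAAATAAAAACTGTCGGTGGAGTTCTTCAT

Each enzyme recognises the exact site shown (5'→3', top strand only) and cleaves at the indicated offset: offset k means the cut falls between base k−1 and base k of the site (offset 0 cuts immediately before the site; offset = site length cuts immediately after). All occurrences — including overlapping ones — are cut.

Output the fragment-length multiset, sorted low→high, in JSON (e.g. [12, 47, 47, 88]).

[1,8,10,12,13]

Per-enzyme occurrences:
  GruVI AAACTGT/0: at [1, 21] ⇒ [1, 21]
  JekIV GTTCTTC/0: at [35] ⇒ [35]
  XjeIX TAGAAAA/2: at [11] ⇒ [13]
  OquIV CGGTGGA/6: at [28] ⇒ [34]

All cut coordinates (distinct, sorted): [1, 13, 21, 34, 35]

Fragments:
  1→13: 12 bp
  13→21: 8 bp
  21→34: 13 bp
  34→35: 1 bp
  35→1 (wrap): 44-35+1 = 10 bp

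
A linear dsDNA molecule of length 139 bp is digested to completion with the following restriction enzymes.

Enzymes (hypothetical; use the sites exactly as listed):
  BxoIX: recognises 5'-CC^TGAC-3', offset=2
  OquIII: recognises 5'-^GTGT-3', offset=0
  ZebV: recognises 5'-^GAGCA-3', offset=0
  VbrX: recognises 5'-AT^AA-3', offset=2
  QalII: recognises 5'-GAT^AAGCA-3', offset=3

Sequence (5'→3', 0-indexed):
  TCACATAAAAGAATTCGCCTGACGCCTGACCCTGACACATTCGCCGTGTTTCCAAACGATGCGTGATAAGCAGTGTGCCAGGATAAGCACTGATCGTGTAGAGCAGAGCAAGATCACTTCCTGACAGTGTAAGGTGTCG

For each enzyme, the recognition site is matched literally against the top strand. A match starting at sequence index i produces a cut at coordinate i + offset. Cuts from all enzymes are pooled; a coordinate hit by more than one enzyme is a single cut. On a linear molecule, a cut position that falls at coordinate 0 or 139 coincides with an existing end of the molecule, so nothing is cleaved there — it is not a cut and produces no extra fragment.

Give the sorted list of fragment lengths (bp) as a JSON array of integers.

Site scan:
  BxoIX CCTGAC/2: at [17, 24, 30, 119] ⇒ [19, 26, 32, 121]
  OquIII GTGT/0: at [45, 72, 95, 126, 133] ⇒ [45, 72, 95, 126, 133]
  ZebV GAGCA/0: at [100, 105] ⇒ [100, 105]
  VbrX ATAA/2: at [4, 65, 82] ⇒ [6, 67, 84]
  QalII GATAAGCA/3: at [64, 81] ⇒ [67, 84]

All cut coordinates (distinct, sorted): [6, 19, 26, 32, 45, 67, 72, 84, 95, 100, 105, 121, 126, 133]

Fragments:
  [0,6): 6 bp
  [6,19): 13 bp
  [19,26): 7 bp
  [26,32): 6 bp
  [32,45): 13 bp
  [45,67): 22 bp
  [67,72): 5 bp
  [72,84): 12 bp
  [84,95): 11 bp
  [95,100): 5 bp
  [100,105): 5 bp
  [105,121): 16 bp
  [121,126): 5 bp
  [126,133): 7 bp
  [133,139): 6 bp

[5,5,5,5,6,6,6,7,7,11,12,13,13,16,22]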